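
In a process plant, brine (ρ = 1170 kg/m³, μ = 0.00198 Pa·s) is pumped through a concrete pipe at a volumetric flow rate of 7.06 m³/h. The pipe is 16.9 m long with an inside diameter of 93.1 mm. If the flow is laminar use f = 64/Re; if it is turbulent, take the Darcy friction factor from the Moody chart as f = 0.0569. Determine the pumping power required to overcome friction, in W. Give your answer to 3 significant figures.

Q = 7.06 m³/h = 7.06/3600 = 0.001961 m³/s.
Cross-sectional area A = πD²/4 = π(0.0931)²/4 = 0.006808 m²; mean velocity V = Q/A = 0.001961/0.006808 = 0.2881 m/s.
Reynolds number Re = ρVD/μ = 1170 · 0.2881 · 0.0931 / 0.00198 = 1.585e+04.
Re > 4000 → turbulent; use the Moody-chart value f = 0.0569.
Darcy-Weisbach: ΔP = f(L/D)(ρV²/2) = 0.0569·(16.9/0.0931)·(1170·0.2881²/2) = 0.0569·181.5·48.55 = 501.5 Pa.
Pumping power P = QΔP = 0.001961·501.5 = 0.9834 W = 0.983 W.

P ≈ 0.983 W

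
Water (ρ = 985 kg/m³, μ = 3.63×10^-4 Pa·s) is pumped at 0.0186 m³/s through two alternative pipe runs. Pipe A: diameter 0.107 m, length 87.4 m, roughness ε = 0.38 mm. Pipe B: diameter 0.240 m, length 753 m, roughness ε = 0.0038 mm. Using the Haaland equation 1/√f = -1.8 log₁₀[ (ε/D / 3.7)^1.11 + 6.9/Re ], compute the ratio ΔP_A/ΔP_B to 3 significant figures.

Pipe A: V = Q/A = 0.0186/0.008992 = 2.068 m/s; Re = 6.006e+05; ε/D = 0.00355; Haaland → f = 0.02769; ΔP_A = f(L/D)(ρV²/2) = 4.766e+04 Pa.
Pipe B: V = Q/A = 0.0186/0.04524 = 0.4112 m/s; Re = 2.678e+05; ε/D = 1.58e-05; Haaland → f = 0.01477; ΔP_B = f(L/D)(ρV²/2) = 3859 Pa.
ΔP_A/ΔP_B = 4.766e+04/3859 = 12.3.

ΔP_A/ΔP_B ≈ 12.3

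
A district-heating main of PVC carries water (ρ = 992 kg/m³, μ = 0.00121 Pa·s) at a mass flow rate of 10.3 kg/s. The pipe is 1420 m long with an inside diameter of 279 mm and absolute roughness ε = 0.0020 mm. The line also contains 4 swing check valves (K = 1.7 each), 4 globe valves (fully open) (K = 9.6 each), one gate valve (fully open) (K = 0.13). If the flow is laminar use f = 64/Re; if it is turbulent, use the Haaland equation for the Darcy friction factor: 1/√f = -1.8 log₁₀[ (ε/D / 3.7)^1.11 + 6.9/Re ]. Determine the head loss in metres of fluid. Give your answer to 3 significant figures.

h_f ≈ 0.231 m

A = πD²/4 = π(0.279)²/4 = 0.06114 m²; mean velocity V = ṁ/(ρA) = 10.3/(992 · 0.06114) = 0.1698 m/s.
Reynolds number Re = ρVD/μ = 992 · 0.1698 · 0.279 / 0.00121 = 3.885e+04.
Re > 4000 → turbulent. Relative roughness ε/D = 2e-06/0.279 = 7.17e-06. Haaland: 1/√f = -1.8 log₁₀[(7.17e-06/3.7)^1.11 + 6.9/3.885e+04] = -1.8 log₁₀[4.56e-07 + 0.000178] = 6.749, so f = 0.02195.
Total minor-loss coefficient ΣK = 4·1.7 + 4·9.6 + 1·0.13 = 45.3.
ΔP = [f·L/D + ΣK]·(ρV²/2) = [0.02195·1420/0.279 + 45.3]·(992·0.1698²/2) = [111.7 + 45.3]·14.31 = 2247 Pa.
Head loss h_f = ΔP/(ρg) = 2247/(992·9.81) = 0.231 m.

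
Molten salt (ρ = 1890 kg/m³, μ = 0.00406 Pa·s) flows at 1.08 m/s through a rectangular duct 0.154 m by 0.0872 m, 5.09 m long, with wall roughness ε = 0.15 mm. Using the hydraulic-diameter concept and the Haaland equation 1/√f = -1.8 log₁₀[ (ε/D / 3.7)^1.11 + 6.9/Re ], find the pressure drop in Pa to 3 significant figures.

ΔP ≈ 1230 Pa

Hydraulic diameter D_h = 4A/P = 4·(0.154·0.0872)/(2·(0.154+0.0872)) = 0.05372/0.4824 = 0.1113 m.
Re = ρVD_h/μ = 1890·1.08·0.1113/0.00406 = 5.598e+04.
ε/D_h = 0.00015/0.1113 = 0.00135; Haaland gives 1/√f = -1.8 log₁₀[0.000152+0.000123] = 6.407, so f = 0.02436.
ΔP = f(L/D_h)(ρV²/2) = 0.02436·5.09/0.1113·1102 = 1227 Pa.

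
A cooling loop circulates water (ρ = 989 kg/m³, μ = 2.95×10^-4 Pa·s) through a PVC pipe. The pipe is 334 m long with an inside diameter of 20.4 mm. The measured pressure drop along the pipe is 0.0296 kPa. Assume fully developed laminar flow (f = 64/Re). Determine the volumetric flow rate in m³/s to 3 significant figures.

Q ≈ 1.28×10^-6 m³/s

For laminar flow, f = 64/Re with Re = ρVD/μ, so Darcy-Weisbach reduces to ΔP = 32μLV/D². Solving for V: V = ΔP·D²/(32μL) = 29.6·(0.0204)²/(32·0.000295·334) = 0.003907 m/s.
Check: Re = ρVD/μ = 989·0.003907·0.0204/0.000295 = 267.2 < 2300, so the laminar assumption holds.
Q = V·A = 0.003907·(π/4·0.0204²) = 1.277e-06 m³/s = 1.28×10^-6 m³/s.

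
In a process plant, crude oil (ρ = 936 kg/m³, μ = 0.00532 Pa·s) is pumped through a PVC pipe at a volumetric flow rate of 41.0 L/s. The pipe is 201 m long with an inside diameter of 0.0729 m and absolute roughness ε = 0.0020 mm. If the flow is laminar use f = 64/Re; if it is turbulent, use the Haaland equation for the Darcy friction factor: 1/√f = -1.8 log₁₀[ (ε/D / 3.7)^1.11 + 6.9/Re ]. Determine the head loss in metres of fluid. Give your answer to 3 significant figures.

Q = 41.0 L/s = 41.0/1000 = 0.041 m³/s.
Cross-sectional area A = πD²/4 = π(0.0729)²/4 = 0.004174 m²; mean velocity V = Q/A = 0.041/0.004174 = 9.823 m/s.
Reynolds number Re = ρVD/μ = 936 · 9.823 · 0.0729 / 0.00532 = 1.26e+05.
Re > 4000 → turbulent. Relative roughness ε/D = 2e-06/0.0729 = 2.74e-05. Haaland: 1/√f = -1.8 log₁₀[(2.74e-05/3.7)^1.11 + 6.9/1.26e+05] = -1.8 log₁₀[2.02e-06 + 5.48e-05] = 7.642, so f = 0.01712.
Darcy-Weisbach: ΔP = f(L/D)(ρV²/2) = 0.01712·(201/0.0729)·(936·9.823²/2) = 0.01712·2757·4.516e+04 = 2.132e+06 Pa.
Head loss h_f = ΔP/(ρg) = 2.132e+06/(936·9.81) = 232 m.

h_f ≈ 232 m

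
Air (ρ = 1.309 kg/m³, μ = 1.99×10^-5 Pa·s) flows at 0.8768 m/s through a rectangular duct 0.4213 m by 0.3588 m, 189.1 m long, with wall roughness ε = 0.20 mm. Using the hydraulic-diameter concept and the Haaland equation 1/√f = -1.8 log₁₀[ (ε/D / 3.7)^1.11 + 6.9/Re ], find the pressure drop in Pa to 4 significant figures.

Hydraulic diameter D_h = 4A/P = 4·(0.4213·0.3588)/(2·(0.4213+0.3588)) = 0.6046/1.56 = 0.3875 m.
Re = ρVD_h/μ = 1.309·0.8768·0.3875/1.99e-05 = 2.235e+04.
ε/D_h = 0.0002/0.3875 = 0.000516; Haaland gives 1/√f = -1.8 log₁₀[5.25e-05+0.000309] = 6.196, so f = 0.02605.
ΔP = f(L/D_h)(ρV²/2) = 0.02605·189.1/0.3875·0.5032 = 6.395 Pa.

ΔP ≈ 6.395 Pa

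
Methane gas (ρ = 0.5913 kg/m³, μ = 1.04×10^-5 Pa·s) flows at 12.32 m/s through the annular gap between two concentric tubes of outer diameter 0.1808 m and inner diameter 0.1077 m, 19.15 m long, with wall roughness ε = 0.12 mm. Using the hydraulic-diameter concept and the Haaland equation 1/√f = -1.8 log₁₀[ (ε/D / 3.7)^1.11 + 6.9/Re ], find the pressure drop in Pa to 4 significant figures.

ΔP ≈ 298.1 Pa

Hydraulic diameter D_h = 4A/P = D_o - D_i = 0.1808 - 0.1077 = 0.0731 m.
Re = ρVD_h/μ = 0.5913·12.32·0.0731/1.04e-05 = 5.12e+04.
ε/D_h = 0.00012/0.0731 = 0.00164; Haaland gives 1/√f = -1.8 log₁₀[0.00019+0.000135] = 6.28, so f = 0.02536.
ΔP = f(L/D_h)(ρV²/2) = 0.02536·19.15/0.0731·44.87 = 298.1 Pa.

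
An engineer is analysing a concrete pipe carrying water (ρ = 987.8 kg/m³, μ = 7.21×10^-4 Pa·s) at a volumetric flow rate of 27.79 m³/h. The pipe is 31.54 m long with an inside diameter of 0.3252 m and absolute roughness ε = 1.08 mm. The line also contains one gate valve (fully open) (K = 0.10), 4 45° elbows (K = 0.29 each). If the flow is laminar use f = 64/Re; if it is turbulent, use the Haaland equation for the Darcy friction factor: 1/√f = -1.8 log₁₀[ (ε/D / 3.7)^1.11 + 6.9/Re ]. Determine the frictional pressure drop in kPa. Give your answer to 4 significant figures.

Q = 27.79 m³/h = 27.79/3600 = 0.007719 m³/s.
Cross-sectional area A = πD²/4 = π(0.3252)²/4 = 0.08306 m²; mean velocity V = Q/A = 0.007719/0.08306 = 0.09294 m/s.
Reynolds number Re = ρVD/μ = 987.8 · 0.09294 · 0.3252 / 0.000721 = 4.141e+04.
Re > 4000 → turbulent. Relative roughness ε/D = 0.00108/0.3252 = 0.00332. Haaland: 1/√f = -1.8 log₁₀[(0.00332/3.7)^1.11 + 6.9/4.141e+04] = -1.8 log₁₀[0.000415 + 0.000167] = 5.824, so f = 0.02948.
Total minor-loss coefficient ΣK = 1·0.1 + 4·0.29 = 1.26.
ΔP = [f·L/D + ΣK]·(ρV²/2) = [0.02948·31.54/0.3252 + 1.26]·(987.8·0.09294²/2) = [2.86 + 1.26]·4.266 = 17.57 Pa.
ΔP = 17.57 Pa = 0.01757 kPa.

ΔP ≈ 0.01757 kPa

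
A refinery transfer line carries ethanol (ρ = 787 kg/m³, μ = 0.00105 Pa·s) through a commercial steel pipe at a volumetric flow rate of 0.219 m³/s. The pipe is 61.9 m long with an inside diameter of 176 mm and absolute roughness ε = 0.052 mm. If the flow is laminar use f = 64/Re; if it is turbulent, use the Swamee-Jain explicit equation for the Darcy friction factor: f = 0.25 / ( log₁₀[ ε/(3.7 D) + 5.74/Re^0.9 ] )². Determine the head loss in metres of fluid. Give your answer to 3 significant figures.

Cross-sectional area A = πD²/4 = π(0.176)²/4 = 0.02433 m²; mean velocity V = Q/A = 0.219/0.02433 = 9.002 m/s.
Reynolds number Re = ρVD/μ = 787 · 9.002 · 0.176 / 0.00105 = 1.187e+06.
Re > 4000 → turbulent. Relative roughness ε/D = 5.2e-05/0.176 = 0.000295. Swamee-Jain: f = 0.25/(log₁₀[0.000295/3.7 + 5.74/1.187e+06^0.9])² = 0.25/(log₁₀[7.99e-05 + 1.96e-05])² = 0.25/(-4.002)² = 0.01561.
Darcy-Weisbach: ΔP = f(L/D)(ρV²/2) = 0.01561·(61.9/0.176)·(787·9.002²/2) = 0.01561·351.7·3.189e+04 = 1.75e+05 Pa.
Head loss h_f = ΔP/(ρg) = 1.75e+05/(787·9.81) = 22.7 m.

h_f ≈ 22.7 m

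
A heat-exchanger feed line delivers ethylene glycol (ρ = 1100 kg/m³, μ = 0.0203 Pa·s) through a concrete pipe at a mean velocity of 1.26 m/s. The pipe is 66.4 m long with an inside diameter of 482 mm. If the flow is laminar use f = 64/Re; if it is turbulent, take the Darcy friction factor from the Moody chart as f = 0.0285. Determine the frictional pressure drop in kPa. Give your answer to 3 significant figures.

Reynolds number Re = ρVD/μ = 1100 · 1.26 · 0.482 / 0.0203 = 3.291e+04.
Re > 4000 → turbulent; use the Moody-chart value f = 0.0285.
Darcy-Weisbach: ΔP = f(L/D)(ρV²/2) = 0.0285·(66.4/0.482)·(1100·1.26²/2) = 0.0285·137.8·873.2 = 3428 Pa.
ΔP = 3428 Pa = 3.43 kPa.

ΔP ≈ 3.43 kPa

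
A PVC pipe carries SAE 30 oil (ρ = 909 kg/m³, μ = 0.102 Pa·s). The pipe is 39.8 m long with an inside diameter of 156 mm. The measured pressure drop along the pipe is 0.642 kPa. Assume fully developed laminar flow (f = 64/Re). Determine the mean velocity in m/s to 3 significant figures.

For laminar flow, f = 64/Re with Re = ρVD/μ, so Darcy-Weisbach reduces to ΔP = 32μLV/D². Solving for V: V = ΔP·D²/(32μL) = 642·(0.156)²/(32·0.102·39.8) = 0.1203 m/s.
Check: Re = ρVD/μ = 909·0.1203·0.156/0.102 = 167.2 < 2300, so the laminar assumption holds.

V ≈ 0.120 m/s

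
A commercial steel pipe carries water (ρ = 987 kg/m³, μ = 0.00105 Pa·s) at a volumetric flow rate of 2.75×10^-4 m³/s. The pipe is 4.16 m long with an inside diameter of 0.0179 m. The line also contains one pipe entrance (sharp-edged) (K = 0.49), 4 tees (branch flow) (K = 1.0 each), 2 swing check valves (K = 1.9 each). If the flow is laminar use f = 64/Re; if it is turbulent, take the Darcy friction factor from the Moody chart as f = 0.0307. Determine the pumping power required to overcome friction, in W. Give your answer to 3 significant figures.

Cross-sectional area A = πD²/4 = π(0.0179)²/4 = 0.0002516 m²; mean velocity V = Q/A = 0.000275/0.0002516 = 1.093 m/s.
Reynolds number Re = ρVD/μ = 987 · 1.093 · 0.0179 / 0.00105 = 1.839e+04.
Re > 4000 → turbulent; use the Moody-chart value f = 0.0307.
Total minor-loss coefficient ΣK = 1·0.49 + 4·1 + 2·1.9 = 8.29.
ΔP = [f·L/D + ΣK]·(ρV²/2) = [0.0307·4.16/0.0179 + 8.29]·(987·1.093²/2) = [7.135 + 8.29]·589.3 = 9090 Pa.
Pumping power P = QΔP = 0.000275·9090 = 2.500 W = 2.50 W.

P ≈ 2.50 W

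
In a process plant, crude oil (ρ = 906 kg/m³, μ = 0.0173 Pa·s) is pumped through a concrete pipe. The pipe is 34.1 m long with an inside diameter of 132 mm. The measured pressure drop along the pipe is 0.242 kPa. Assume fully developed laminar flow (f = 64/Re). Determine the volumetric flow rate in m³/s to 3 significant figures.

For laminar flow, f = 64/Re with Re = ρVD/μ, so Darcy-Weisbach reduces to ΔP = 32μLV/D². Solving for V: V = ΔP·D²/(32μL) = 242·(0.132)²/(32·0.0173·34.1) = 0.2234 m/s.
Check: Re = ρVD/μ = 906·0.2234·0.132/0.0173 = 1544 < 2300, so the laminar assumption holds.
Q = V·A = 0.2234·(π/4·0.132²) = 0.003057 m³/s = 0.00306 m³/s.

Q ≈ 0.00306 m³/s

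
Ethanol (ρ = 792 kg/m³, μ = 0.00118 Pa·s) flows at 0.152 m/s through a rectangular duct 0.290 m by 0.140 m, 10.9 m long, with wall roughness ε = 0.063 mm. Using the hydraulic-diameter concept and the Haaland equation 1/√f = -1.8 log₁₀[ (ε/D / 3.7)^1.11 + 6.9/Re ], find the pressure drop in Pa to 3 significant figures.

Hydraulic diameter D_h = 4A/P = 4·(0.29·0.14)/(2·(0.29+0.14)) = 0.1624/0.86 = 0.1888 m.
Re = ρVD_h/μ = 792·0.152·0.1888/0.00118 = 1.927e+04.
ε/D_h = 6.3e-05/0.1888 = 0.000334; Haaland gives 1/√f = -1.8 log₁₀[3.24e-05+0.000358] = 6.135, so f = 0.02657.
ΔP = f(L/D_h)(ρV²/2) = 0.02657·10.9/0.1888·9.149 = 14.03 Pa.

ΔP ≈ 14.0 Pa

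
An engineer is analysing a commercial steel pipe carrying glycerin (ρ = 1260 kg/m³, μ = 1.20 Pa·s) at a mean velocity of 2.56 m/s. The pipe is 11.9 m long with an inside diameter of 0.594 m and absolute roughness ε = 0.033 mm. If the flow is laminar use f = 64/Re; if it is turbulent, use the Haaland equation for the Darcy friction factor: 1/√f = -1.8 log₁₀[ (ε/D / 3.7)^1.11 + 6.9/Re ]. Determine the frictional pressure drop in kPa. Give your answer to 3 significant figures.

ΔP ≈ 3.32 kPa

Reynolds number Re = ρVD/μ = 1260 · 2.56 · 0.594 / 1.2 = 1597.
Re < 2300 → laminar flow, so f = 64/Re = 64/1597 = 0.04008 (the turbulent correlation is not needed).
Darcy-Weisbach: ΔP = f(L/D)(ρV²/2) = 0.04008·(11.9/0.594)·(1260·2.56²/2) = 0.04008·20.03·4129 = 3315 Pa.
ΔP = 3315 Pa = 3.32 kPa.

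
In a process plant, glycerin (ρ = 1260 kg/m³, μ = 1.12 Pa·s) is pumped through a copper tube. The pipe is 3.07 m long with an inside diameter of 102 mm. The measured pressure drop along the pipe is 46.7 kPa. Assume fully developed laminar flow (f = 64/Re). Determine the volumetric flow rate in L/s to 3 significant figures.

Q ≈ 36.1 L/s

For laminar flow, f = 64/Re with Re = ρVD/μ, so Darcy-Weisbach reduces to ΔP = 32μLV/D². Solving for V: V = ΔP·D²/(32μL) = 4.67e+04·(0.102)²/(32·1.12·3.07) = 4.416 m/s.
Check: Re = ρVD/μ = 1260·4.416·0.102/1.12 = 506.7 < 2300, so the laminar assumption holds.
Q = V·A = 4.416·(π/4·0.102²) = 0.03608 m³/s = 36.1 L/s.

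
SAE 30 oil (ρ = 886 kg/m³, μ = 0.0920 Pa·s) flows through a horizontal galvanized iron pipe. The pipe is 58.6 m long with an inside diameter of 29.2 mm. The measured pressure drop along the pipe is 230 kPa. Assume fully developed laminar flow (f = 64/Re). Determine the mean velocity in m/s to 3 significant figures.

V ≈ 1.14 m/s

For laminar flow, f = 64/Re with Re = ρVD/μ, so Darcy-Weisbach reduces to ΔP = 32μLV/D². Solving for V: V = ΔP·D²/(32μL) = 2.3e+05·(0.0292)²/(32·0.092·58.6) = 1.137 m/s.
Check: Re = ρVD/μ = 886·1.137·0.0292/0.092 = 319.7 < 2300, so the laminar assumption holds.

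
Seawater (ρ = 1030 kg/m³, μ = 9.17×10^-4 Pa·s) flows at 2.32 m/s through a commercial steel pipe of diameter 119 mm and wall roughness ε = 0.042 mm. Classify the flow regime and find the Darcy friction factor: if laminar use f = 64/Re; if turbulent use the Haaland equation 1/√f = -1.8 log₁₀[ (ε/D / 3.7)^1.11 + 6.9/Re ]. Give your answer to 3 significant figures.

Re = ρVD/μ = 1030·2.32·0.119/0.000917 = 3.101e+05.
Re > 4000 → turbulent. ε/D = 4.2e-05/0.119 = 0.000353; Haaland: 1/√f = -1.8 log₁₀[3.45e-05 + 2.23e-05] = 7.643, so f = 0.01712.

f ≈ 0.0171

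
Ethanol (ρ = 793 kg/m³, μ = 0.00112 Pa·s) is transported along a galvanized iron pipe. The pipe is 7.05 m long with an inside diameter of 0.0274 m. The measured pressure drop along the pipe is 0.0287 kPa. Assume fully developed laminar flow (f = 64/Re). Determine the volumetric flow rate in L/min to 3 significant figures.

For laminar flow, f = 64/Re with Re = ρVD/μ, so Darcy-Weisbach reduces to ΔP = 32μLV/D². Solving for V: V = ΔP·D²/(32μL) = 28.7·(0.0274)²/(32·0.00112·7.05) = 0.08528 m/s.
Check: Re = ρVD/μ = 793·0.08528·0.0274/0.00112 = 1654 < 2300, so the laminar assumption holds.
Q = V·A = 0.08528·(π/4·0.0274²) = 5.028e-05 m³/s = 3.02 L/min.

Q ≈ 3.02 L/min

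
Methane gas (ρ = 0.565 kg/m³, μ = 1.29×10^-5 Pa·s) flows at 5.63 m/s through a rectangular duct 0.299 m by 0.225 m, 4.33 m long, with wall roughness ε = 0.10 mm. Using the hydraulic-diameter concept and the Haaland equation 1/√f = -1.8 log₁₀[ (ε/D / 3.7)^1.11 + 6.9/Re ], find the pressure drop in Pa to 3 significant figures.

ΔP ≈ 3.17 Pa

Hydraulic diameter D_h = 4A/P = 4·(0.299·0.225)/(2·(0.299+0.225)) = 0.2691/1.048 = 0.2568 m.
Re = ρVD_h/μ = 0.565·5.63·0.2568/1.29e-05 = 6.332e+04.
ε/D_h = 0.0001/0.2568 = 0.000389; Haaland gives 1/√f = -1.8 log₁₀[3.84e-05+0.000109] = 6.897, so f = 0.02102.
ΔP = f(L/D_h)(ρV²/2) = 0.02102·4.33/0.2568·8.954 = 3.175 Pa.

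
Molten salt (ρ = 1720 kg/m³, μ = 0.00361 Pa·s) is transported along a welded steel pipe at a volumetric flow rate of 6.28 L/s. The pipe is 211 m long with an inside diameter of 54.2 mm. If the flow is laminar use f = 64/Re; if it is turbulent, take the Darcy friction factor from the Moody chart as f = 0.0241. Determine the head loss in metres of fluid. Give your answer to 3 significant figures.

Q = 6.28 L/s = 6.28/1000 = 0.00628 m³/s.
Cross-sectional area A = πD²/4 = π(0.0542)²/4 = 0.002307 m²; mean velocity V = Q/A = 0.00628/0.002307 = 2.722 m/s.
Reynolds number Re = ρVD/μ = 1720 · 2.722 · 0.0542 / 0.00361 = 7.029e+04.
Re > 4000 → turbulent; use the Moody-chart value f = 0.0241.
Darcy-Weisbach: ΔP = f(L/D)(ρV²/2) = 0.0241·(211/0.0542)·(1720·2.722²/2) = 0.0241·3893·6371 = 5.978e+05 Pa.
Head loss h_f = ΔP/(ρg) = 5.978e+05/(1720·9.81) = 35.4 m.

h_f ≈ 35.4 m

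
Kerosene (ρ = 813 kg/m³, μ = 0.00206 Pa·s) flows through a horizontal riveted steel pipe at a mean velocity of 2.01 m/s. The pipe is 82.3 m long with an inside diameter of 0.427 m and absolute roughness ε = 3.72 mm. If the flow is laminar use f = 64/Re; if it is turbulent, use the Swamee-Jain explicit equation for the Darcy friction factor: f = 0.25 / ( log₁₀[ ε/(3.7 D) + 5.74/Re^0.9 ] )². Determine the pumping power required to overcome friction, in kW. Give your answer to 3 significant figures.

Reynolds number Re = ρVD/μ = 813 · 2.01 · 0.427 / 0.00206 = 3.387e+05.
Re > 4000 → turbulent. Relative roughness ε/D = 0.00372/0.427 = 0.00871. Swamee-Jain: f = 0.25/(log₁₀[0.00871/3.7 + 5.74/3.387e+05^0.9])² = 0.25/(log₁₀[0.00235 + 6.05e-05])² = 0.25/(-2.617)² = 0.0365.
Darcy-Weisbach: ΔP = f(L/D)(ρV²/2) = 0.0365·(82.3/0.427)·(813·2.01²/2) = 0.0365·192.7·1642 = 1.155e+04 Pa.
Q = V·A = 2.01·0.1432 = 0.2878 m³/s.
Pumping power P = QΔP = 0.2878·1.155e+04 = 3326 W = 3.33 kW.

P ≈ 3.33 kW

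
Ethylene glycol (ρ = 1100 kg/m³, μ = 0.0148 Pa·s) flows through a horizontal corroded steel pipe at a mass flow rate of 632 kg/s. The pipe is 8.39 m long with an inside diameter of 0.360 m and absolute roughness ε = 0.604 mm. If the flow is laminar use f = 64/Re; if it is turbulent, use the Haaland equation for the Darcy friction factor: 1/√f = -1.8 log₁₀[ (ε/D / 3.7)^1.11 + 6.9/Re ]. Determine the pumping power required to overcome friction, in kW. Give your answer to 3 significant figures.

A = πD²/4 = π(0.36)²/4 = 0.1018 m²; mean velocity V = ṁ/(ρA) = 632/(1100 · 0.1018) = 5.645 m/s.
Reynolds number Re = ρVD/μ = 1100 · 5.645 · 0.36 / 0.0148 = 1.51e+05.
Re > 4000 → turbulent. Relative roughness ε/D = 0.000604/0.36 = 0.00168. Haaland: 1/√f = -1.8 log₁₀[(0.00168/3.7)^1.11 + 6.9/1.51e+05] = -1.8 log₁₀[0.000194 + 4.57e-05] = 6.515, so f = 0.02356.
Darcy-Weisbach: ΔP = f(L/D)(ρV²/2) = 0.02356·(8.39/0.36)·(1100·5.645²/2) = 0.02356·23.31·1.752e+04 = 9621 Pa.
Q = ṁ/ρ = 632/1100 = 0.5745 m³/s.
Pumping power P = QΔP = 0.5745·9621 = 5528 W = 5.53 kW.

P ≈ 5.53 kW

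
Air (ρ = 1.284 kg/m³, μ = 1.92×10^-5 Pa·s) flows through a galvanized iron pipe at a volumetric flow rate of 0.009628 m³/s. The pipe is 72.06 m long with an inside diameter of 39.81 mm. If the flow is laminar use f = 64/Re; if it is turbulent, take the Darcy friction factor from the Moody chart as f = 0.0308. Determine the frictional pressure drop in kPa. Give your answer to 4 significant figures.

Cross-sectional area A = πD²/4 = π(0.03981)²/4 = 0.001245 m²; mean velocity V = Q/A = 0.009628/0.001245 = 7.735 m/s.
Reynolds number Re = ρVD/μ = 1.284 · 7.735 · 0.03981 / 1.92e-05 = 2.059e+04.
Re > 4000 → turbulent; use the Moody-chart value f = 0.0308.
Darcy-Weisbach: ΔP = f(L/D)(ρV²/2) = 0.0308·(72.06/0.03981)·(1.284·7.735²/2) = 0.0308·1810·38.41 = 2141 Pa.
ΔP = 2141 Pa = 2.141 kPa.

ΔP ≈ 2.141 kPa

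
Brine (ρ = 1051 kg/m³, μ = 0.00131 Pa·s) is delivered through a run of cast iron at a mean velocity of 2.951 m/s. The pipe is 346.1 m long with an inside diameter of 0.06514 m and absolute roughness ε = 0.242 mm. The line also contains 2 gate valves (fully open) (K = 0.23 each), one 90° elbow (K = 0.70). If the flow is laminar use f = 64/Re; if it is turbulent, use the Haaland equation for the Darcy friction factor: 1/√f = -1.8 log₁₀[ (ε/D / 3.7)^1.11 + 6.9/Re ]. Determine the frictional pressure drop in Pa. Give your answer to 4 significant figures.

Reynolds number Re = ρVD/μ = 1051 · 2.951 · 0.06514 / 0.00131 = 1.542e+05.
Re > 4000 → turbulent. Relative roughness ε/D = 0.000242/0.06514 = 0.00372. Haaland: 1/√f = -1.8 log₁₀[(0.00372/3.7)^1.11 + 6.9/1.542e+05] = -1.8 log₁₀[0.00047 + 4.47e-05] = 5.919, so f = 0.02854.
Total minor-loss coefficient ΣK = 2·0.23 + 1·0.7 = 1.16.
ΔP = [f·L/D + ΣK]·(ρV²/2) = [0.02854·346.1/0.06514 + 1.16]·(1051·2.951²/2) = [151.6 + 1.16]·4576 = 6.992e+05 Pa.

ΔP ≈ 699200 Pa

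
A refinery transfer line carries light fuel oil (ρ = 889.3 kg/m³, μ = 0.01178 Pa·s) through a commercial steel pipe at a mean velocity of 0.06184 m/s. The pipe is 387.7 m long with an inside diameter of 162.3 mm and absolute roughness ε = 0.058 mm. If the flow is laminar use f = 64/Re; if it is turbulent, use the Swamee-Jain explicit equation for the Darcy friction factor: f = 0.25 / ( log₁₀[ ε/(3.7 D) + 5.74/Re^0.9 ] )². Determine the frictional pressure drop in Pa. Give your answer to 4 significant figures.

ΔP ≈ 343.1 Pa

Reynolds number Re = ρVD/μ = 889.3 · 0.06184 · 0.1623 / 0.0118 = 757.7.
Re < 2300 → laminar flow, so f = 64/Re = 64/757.7 = 0.08447 (the turbulent correlation is not needed).
Darcy-Weisbach: ΔP = f(L/D)(ρV²/2) = 0.08447·(387.7/0.1623)·(889.3·0.06184²/2) = 0.08447·2389·1.7 = 343.1 Pa.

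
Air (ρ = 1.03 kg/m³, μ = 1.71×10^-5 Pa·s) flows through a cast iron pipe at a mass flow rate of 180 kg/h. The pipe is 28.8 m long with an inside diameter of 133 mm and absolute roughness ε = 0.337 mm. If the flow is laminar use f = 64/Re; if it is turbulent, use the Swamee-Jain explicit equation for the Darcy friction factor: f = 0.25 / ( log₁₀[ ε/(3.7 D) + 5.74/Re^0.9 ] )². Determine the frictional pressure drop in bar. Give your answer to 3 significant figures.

ṁ = 180 kg/h = 180/3600 = 0.05 kg/s.
A = πD²/4 = π(0.133)²/4 = 0.01389 m²; mean velocity V = ṁ/(ρA) = 0.05/(1.03 · 0.01389) = 3.494 m/s.
Reynolds number Re = ρVD/μ = 1.03 · 3.494 · 0.133 / 1.71e-05 = 2.799e+04.
Re > 4000 → turbulent. Relative roughness ε/D = 0.000337/0.133 = 0.00253. Swamee-Jain: f = 0.25/(log₁₀[0.00253/3.7 + 5.74/2.799e+04^0.9])² = 0.25/(log₁₀[0.000685 + 0.000571])² = 0.25/(-2.901)² = 0.0297.
Darcy-Weisbach: ΔP = f(L/D)(ρV²/2) = 0.0297·(28.8/0.133)·(1.03·3.494²/2) = 0.0297·216.5·6.288 = 40.44 Pa.
ΔP = 40.44 Pa = 4.04×10^-4 bar.

ΔP ≈ 4.04×10^-4 bar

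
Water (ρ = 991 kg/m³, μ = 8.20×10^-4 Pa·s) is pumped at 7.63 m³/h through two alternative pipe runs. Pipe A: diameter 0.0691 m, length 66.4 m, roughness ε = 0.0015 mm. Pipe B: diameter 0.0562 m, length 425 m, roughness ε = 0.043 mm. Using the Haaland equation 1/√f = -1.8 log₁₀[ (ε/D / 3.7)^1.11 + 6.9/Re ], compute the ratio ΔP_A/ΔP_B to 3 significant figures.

ΔP_A/ΔP_B ≈ 0.0518

Pipe A: V = Q/A = 0.002119/0.00375 = 0.5652 m/s; Re = 4.72e+04; ε/D = 2.17e-05; Haaland → f = 0.02104; ΔP_A = f(L/D)(ρV²/2) = 3199 Pa.
Pipe B: V = Q/A = 0.002119/0.002481 = 0.8544 m/s; Re = 5.803e+04; ε/D = 0.000765; Haaland → f = 0.02256; ΔP_B = f(L/D)(ρV²/2) = 6.172e+04 Pa.
ΔP_A/ΔP_B = 3199/6.172e+04 = 0.0518.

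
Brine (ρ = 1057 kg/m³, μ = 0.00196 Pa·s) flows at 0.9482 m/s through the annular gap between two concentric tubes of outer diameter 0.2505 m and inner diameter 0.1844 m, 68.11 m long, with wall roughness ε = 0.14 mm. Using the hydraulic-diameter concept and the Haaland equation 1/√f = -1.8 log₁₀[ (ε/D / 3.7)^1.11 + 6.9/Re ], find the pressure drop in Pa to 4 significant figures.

ΔP ≈ 13540 Pa

Hydraulic diameter D_h = 4A/P = D_o - D_i = 0.2505 - 0.1844 = 0.0661 m.
Re = ρVD_h/μ = 1057·0.9482·0.0661/0.00196 = 3.38e+04.
ε/D_h = 0.00014/0.0661 = 0.00212; Haaland gives 1/√f = -1.8 log₁₀[0.000252+0.000204] = 6.014, so f = 0.02765.
ΔP = f(L/D_h)(ρV²/2) = 0.02765·68.11/0.0661·475.2 = 1.354e+04 Pa.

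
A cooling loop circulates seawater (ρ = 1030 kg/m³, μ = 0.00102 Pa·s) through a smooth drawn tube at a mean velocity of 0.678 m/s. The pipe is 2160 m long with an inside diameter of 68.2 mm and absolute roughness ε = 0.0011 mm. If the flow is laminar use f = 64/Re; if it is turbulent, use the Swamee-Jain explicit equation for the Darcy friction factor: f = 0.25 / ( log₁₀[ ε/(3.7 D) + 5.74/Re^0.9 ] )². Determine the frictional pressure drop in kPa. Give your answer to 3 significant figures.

Reynolds number Re = ρVD/μ = 1030 · 0.678 · 0.0682 / 0.00102 = 4.669e+04.
Re > 4000 → turbulent. Relative roughness ε/D = 1.1e-06/0.0682 = 1.61e-05. Swamee-Jain: f = 0.25/(log₁₀[1.61e-05/3.7 + 5.74/4.669e+04^0.9])² = 0.25/(log₁₀[4.36e-06 + 0.00036])² = 0.25/(-3.438)² = 0.02115.
Darcy-Weisbach: ΔP = f(L/D)(ρV²/2) = 0.02115·(2160/0.0682)·(1030·0.678²/2) = 0.02115·3.167e+04·236.7 = 1.586e+05 Pa.
ΔP = 1.586e+05 Pa = 159 kPa.

ΔP ≈ 159 kPa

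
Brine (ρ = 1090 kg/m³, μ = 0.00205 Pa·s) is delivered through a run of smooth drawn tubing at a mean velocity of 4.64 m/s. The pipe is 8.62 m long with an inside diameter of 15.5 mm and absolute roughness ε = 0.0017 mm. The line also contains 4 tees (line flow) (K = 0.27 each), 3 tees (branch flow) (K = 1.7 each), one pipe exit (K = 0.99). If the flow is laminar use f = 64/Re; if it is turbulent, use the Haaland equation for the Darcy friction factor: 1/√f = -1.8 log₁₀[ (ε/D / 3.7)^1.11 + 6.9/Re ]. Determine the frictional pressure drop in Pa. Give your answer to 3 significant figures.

ΔP ≈ 230000 Pa

Reynolds number Re = ρVD/μ = 1090 · 4.64 · 0.0155 / 0.00205 = 3.824e+04.
Re > 4000 → turbulent. Relative roughness ε/D = 1.7e-06/0.0155 = 0.00011. Haaland: 1/√f = -1.8 log₁₀[(0.00011/3.7)^1.11 + 6.9/3.824e+04] = -1.8 log₁₀[9.42e-06 + 0.00018] = 6.699, so f = 0.02228.
Total minor-loss coefficient ΣK = 4·0.27 + 3·1.7 + 1·0.99 = 7.17.
ΔP = [f·L/D + ΣK]·(ρV²/2) = [0.02228·8.62/0.0155 + 7.17]·(1090·4.64²/2) = [12.39 + 7.17]·1.173e+04 = 2.295e+05 Pa.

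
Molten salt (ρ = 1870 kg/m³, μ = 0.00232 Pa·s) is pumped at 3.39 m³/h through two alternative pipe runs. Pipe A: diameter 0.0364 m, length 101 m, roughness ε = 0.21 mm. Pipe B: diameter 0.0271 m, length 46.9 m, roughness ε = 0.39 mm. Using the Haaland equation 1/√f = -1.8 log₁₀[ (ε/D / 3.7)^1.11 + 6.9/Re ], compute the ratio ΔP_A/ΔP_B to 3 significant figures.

ΔP_A/ΔP_B ≈ 0.383

Pipe A: V = Q/A = 0.0009417/0.001041 = 0.9049 m/s; Re = 2.655e+04; ε/D = 0.00577; Haaland → f = 0.03455; ΔP_A = f(L/D)(ρV²/2) = 7.339e+04 Pa.
Pipe B: V = Q/A = 0.0009417/0.0005768 = 1.633 m/s; Re = 3.566e+04; ε/D = 0.0144; Haaland → f = 0.04438; ΔP_B = f(L/D)(ρV²/2) = 1.914e+05 Pa.
ΔP_A/ΔP_B = 7.339e+04/1.914e+05 = 0.383.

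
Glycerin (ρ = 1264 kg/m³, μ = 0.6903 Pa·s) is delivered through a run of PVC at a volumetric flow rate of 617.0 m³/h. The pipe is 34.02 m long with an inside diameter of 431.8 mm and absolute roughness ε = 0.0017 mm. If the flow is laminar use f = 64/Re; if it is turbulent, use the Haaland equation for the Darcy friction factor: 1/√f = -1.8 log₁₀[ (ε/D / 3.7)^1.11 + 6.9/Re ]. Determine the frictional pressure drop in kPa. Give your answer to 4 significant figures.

ΔP ≈ 4.717 kPa

Q = 617.0 m³/h = 617.0/3600 = 0.1714 m³/s.
Cross-sectional area A = πD²/4 = π(0.4318)²/4 = 0.1464 m²; mean velocity V = Q/A = 0.1714/0.1464 = 1.17 m/s.
Reynolds number Re = ρVD/μ = 1264 · 1.17 · 0.4318 / 0.69 = 925.4.
Re < 2300 → laminar flow, so f = 64/Re = 64/925.4 = 0.06916 (the turbulent correlation is not needed).
Darcy-Weisbach: ΔP = f(L/D)(ρV²/2) = 0.06916·(34.02/0.4318)·(1264·1.17²/2) = 0.06916·78.79·865.7 = 4717 Pa.
ΔP = 4717 Pa = 4.717 kPa.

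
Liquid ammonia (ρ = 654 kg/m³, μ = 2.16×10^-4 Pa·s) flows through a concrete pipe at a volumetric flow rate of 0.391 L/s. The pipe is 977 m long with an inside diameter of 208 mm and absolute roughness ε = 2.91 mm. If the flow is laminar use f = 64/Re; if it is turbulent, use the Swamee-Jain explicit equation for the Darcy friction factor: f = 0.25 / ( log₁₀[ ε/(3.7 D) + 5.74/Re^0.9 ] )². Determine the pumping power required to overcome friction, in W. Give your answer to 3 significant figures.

Q = 0.391 L/s = 0.391/1000 = 0.000391 m³/s.
Cross-sectional area A = πD²/4 = π(0.208)²/4 = 0.03398 m²; mean velocity V = Q/A = 0.000391/0.03398 = 0.01151 m/s.
Reynolds number Re = ρVD/μ = 654 · 0.01151 · 0.208 / 0.000216 = 7247.
Re > 4000 → turbulent. Relative roughness ε/D = 0.00291/0.208 = 0.014. Swamee-Jain: f = 0.25/(log₁₀[0.014/3.7 + 5.74/7247^0.9])² = 0.25/(log₁₀[0.00378 + 0.00193])² = 0.25/(-2.244)² = 0.04967.
Darcy-Weisbach: ΔP = f(L/D)(ρV²/2) = 0.04967·(977/0.208)·(654·0.01151²/2) = 0.04967·4697·0.0433 = 10.1 Pa.
Pumping power P = QΔP = 0.000391·10.1 = 0.003950 W = 0.00395 W.

P ≈ 0.00395 W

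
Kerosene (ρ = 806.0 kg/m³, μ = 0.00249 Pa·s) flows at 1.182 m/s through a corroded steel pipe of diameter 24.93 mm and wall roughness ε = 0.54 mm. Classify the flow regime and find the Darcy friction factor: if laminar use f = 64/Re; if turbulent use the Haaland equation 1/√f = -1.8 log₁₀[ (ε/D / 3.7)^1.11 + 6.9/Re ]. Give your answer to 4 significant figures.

f ≈ 0.05391

Re = ρVD/μ = 806·1.182·0.02493/0.00249 = 9538.
Re > 4000 → turbulent. ε/D = 0.00054/0.02493 = 0.0217; Haaland: 1/√f = -1.8 log₁₀[0.00333 + 0.000723] = 4.307, so f = 0.05391.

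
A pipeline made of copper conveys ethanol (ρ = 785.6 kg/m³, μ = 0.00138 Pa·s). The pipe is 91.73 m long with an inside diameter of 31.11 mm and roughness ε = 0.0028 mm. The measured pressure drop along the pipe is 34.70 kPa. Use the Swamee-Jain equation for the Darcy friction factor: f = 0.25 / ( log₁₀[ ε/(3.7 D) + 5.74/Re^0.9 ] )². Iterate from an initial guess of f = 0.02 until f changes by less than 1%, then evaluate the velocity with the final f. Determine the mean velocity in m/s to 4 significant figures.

Rearranging Darcy-Weisbach: V = √(2·ΔP·D/(f·L·ρ)). With ε/D = 2.8e-06/0.03111 = 9e-05, iterate starting from f = 0.02:
  f = 0.02 → V = √(2·3.47e+04·0.03111/(0.02·91.73·785.6)) = 1.224 m/s; Re = ρVD/μ = 2.168e+04; f → 0.02553
  f = 0.02553 → V = 1.083 m/s; Re = 1.918e+04; f → 0.02631
  f = 0.02631 → V = 1.067 m/s; Re = 1.89e+04; f → 0.0264
Converged (Δf/f < 1%). With the final f = 0.0264: V = √(2·3.47e+04·0.03111/(0.0264·91.73·785.6)) = 1.065 m/s.

V ≈ 1.065 m/s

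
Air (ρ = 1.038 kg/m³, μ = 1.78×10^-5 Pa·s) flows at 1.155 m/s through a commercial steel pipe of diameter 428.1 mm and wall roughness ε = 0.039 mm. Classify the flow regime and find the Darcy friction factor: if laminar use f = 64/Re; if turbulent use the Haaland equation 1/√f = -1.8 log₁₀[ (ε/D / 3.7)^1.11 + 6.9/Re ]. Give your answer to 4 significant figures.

f ≈ 0.02372

Re = ρVD/μ = 1.038·1.155·0.4281/1.78e-05 = 2.883e+04.
Re > 4000 → turbulent. ε/D = 3.9e-05/0.4281 = 9.11e-05; Haaland: 1/√f = -1.8 log₁₀[7.66e-06 + 0.000239] = 6.493, so f = 0.02372.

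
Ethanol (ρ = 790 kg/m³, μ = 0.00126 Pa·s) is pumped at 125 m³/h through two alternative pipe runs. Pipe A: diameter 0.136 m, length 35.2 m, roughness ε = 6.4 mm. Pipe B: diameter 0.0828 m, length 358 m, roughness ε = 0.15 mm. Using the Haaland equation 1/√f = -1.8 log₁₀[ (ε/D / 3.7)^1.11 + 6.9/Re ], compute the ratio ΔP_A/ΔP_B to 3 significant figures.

Pipe A: V = Q/A = 0.03472/0.01453 = 2.39 m/s; Re = 2.038e+05; ε/D = 0.0471; Haaland → f = 0.06984; ΔP_A = f(L/D)(ρV²/2) = 4.079e+04 Pa.
Pipe B: V = Q/A = 0.03472/0.005385 = 6.448 m/s; Re = 3.348e+05; ε/D = 0.00181; Haaland → f = 0.02337; ΔP_B = f(L/D)(ρV²/2) = 1.66e+06 Pa.
ΔP_A/ΔP_B = 4.079e+04/1.66e+06 = 0.0246.

ΔP_A/ΔP_B ≈ 0.0246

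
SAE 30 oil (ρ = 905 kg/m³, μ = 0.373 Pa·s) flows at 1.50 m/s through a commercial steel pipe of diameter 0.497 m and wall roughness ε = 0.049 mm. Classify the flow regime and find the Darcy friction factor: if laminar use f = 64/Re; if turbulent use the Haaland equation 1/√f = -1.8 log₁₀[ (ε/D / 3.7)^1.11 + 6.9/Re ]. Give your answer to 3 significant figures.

f ≈ 0.0354

Re = ρVD/μ = 905·1.5·0.497/0.373 = 1809.
Re < 2300 → laminar, so f = 64/Re = 0.03538 (roughness is irrelevant in laminar flow).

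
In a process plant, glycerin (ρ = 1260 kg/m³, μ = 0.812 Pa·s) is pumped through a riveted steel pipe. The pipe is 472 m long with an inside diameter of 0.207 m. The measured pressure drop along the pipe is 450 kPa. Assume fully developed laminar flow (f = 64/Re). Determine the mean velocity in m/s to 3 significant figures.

For laminar flow, f = 64/Re with Re = ρVD/μ, so Darcy-Weisbach reduces to ΔP = 32μLV/D². Solving for V: V = ΔP·D²/(32μL) = 4.5e+05·(0.207)²/(32·0.812·472) = 1.572 m/s.
Check: Re = ρVD/μ = 1260·1.572·0.207/0.812 = 505 < 2300, so the laminar assumption holds.

V ≈ 1.57 m/s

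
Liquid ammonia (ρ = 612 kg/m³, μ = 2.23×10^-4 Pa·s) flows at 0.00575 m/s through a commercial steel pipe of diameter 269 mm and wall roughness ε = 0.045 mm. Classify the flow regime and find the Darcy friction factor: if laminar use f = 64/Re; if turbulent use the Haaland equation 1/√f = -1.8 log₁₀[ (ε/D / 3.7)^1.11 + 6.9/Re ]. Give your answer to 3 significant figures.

f ≈ 0.0398

Re = ρVD/μ = 612·0.00575·0.269/0.000223 = 4245.
Re > 4000 → turbulent. ε/D = 4.5e-05/0.269 = 0.000167; Haaland: 1/√f = -1.8 log₁₀[1.5e-05 + 0.00163] = 5.013, so f = 0.03979.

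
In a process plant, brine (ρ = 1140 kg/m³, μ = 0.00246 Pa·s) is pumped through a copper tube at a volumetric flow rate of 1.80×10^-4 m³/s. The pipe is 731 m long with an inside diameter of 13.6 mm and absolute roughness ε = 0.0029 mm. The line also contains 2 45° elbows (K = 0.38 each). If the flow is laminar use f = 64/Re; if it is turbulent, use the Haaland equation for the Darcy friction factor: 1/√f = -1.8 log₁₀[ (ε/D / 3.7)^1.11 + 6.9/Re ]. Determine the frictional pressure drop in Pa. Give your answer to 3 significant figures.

Cross-sectional area A = πD²/4 = π(0.0136)²/4 = 0.0001453 m²; mean velocity V = Q/A = 0.00018/0.0001453 = 1.239 m/s.
Reynolds number Re = ρVD/μ = 1140 · 1.239 · 0.0136 / 0.00246 = 7809.
Re > 4000 → turbulent. Relative roughness ε/D = 2.9e-06/0.0136 = 0.000213. Haaland: 1/√f = -1.8 log₁₀[(0.000213/3.7)^1.11 + 6.9/7809] = -1.8 log₁₀[1.97e-05 + 0.000884] = 5.48, so f = 0.03331.
Total minor-loss coefficient ΣK = 2·0.38 = 0.76.
ΔP = [f·L/D + ΣK]·(ρV²/2) = [0.03331·731/0.0136 + 0.76]·(1140·1.239²/2) = [1790 + 0.76]·875.2 = 1.567e+06 Pa.

ΔP ≈ 1.57×10^6 Pa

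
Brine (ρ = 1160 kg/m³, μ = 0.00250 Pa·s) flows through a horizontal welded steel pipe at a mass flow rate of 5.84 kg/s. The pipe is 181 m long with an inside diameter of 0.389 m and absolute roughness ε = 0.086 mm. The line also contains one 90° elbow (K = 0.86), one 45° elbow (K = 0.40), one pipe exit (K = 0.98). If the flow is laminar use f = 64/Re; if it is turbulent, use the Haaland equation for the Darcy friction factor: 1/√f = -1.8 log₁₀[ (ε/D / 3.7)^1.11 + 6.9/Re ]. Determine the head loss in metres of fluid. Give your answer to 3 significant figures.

h_f ≈ 0.00163 m

A = πD²/4 = π(0.389)²/4 = 0.1188 m²; mean velocity V = ṁ/(ρA) = 5.84/(1160 · 0.1188) = 0.04236 m/s.
Reynolds number Re = ρVD/μ = 1160 · 0.04236 · 0.389 / 0.0025 = 7646.
Re > 4000 → turbulent. Relative roughness ε/D = 8.6e-05/0.389 = 0.000221. Haaland: 1/√f = -1.8 log₁₀[(0.000221/3.7)^1.11 + 6.9/7646] = -1.8 log₁₀[2.05e-05 + 0.000902] = 5.463, so f = 0.03351.
Total minor-loss coefficient ΣK = 1·0.86 + 1·0.4 + 1·0.98 = 2.24.
ΔP = [f·L/D + ΣK]·(ρV²/2) = [0.03351·181/0.389 + 2.24]·(1160·0.04236²/2) = [15.59 + 2.24]·1.041 = 18.56 Pa.
Head loss h_f = ΔP/(ρg) = 18.56/(1160·9.81) = 0.00163 m.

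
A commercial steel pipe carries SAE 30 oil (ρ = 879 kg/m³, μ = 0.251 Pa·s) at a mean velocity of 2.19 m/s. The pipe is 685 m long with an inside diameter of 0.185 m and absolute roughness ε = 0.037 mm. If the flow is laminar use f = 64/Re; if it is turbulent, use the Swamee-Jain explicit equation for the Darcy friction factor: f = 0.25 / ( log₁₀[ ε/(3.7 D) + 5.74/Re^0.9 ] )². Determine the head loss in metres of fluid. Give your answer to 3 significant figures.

h_f ≈ 40.8 m

Reynolds number Re = ρVD/μ = 879 · 2.19 · 0.185 / 0.251 = 1419.
Re < 2300 → laminar flow, so f = 64/Re = 64/1419 = 0.04511 (the turbulent correlation is not needed).
Darcy-Weisbach: ΔP = f(L/D)(ρV²/2) = 0.04511·(685/0.185)·(879·2.19²/2) = 0.04511·3703·2108 = 3.521e+05 Pa.
Head loss h_f = ΔP/(ρg) = 3.521e+05/(879·9.81) = 40.8 m.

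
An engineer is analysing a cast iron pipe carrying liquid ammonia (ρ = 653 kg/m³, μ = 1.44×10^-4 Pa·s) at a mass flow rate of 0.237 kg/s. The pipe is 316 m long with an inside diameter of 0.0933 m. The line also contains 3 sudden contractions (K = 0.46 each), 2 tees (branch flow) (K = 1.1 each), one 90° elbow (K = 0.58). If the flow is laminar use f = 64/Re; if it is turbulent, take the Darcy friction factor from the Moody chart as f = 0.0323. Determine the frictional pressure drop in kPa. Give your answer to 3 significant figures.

ΔP ≈ 0.104 kPa

A = πD²/4 = π(0.0933)²/4 = 0.006837 m²; mean velocity V = ṁ/(ρA) = 0.237/(653 · 0.006837) = 0.05309 m/s.
Reynolds number Re = ρVD/μ = 653 · 0.05309 · 0.0933 / 0.000144 = 2.246e+04.
Re > 4000 → turbulent; use the Moody-chart value f = 0.0323.
Total minor-loss coefficient ΣK = 3·0.46 + 2·1.1 + 1·0.58 = 4.16.
ΔP = [f·L/D + ΣK]·(ρV²/2) = [0.0323·316/0.0933 + 4.16]·(653·0.05309²/2) = [109.4 + 4.16]·0.9201 = 104.5 Pa.
ΔP = 104.5 Pa = 0.104 kPa.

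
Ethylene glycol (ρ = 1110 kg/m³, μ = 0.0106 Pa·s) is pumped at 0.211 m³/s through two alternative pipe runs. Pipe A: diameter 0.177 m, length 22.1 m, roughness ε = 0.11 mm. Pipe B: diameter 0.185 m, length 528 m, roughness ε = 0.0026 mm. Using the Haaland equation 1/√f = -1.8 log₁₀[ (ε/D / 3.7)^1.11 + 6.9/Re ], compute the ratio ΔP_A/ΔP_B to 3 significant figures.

Pipe A: V = Q/A = 0.211/0.02461 = 8.575 m/s; Re = 1.589e+05; ε/D = 0.000621; Haaland → f = 0.01962; ΔP_A = f(L/D)(ρV²/2) = 9.996e+04 Pa.
Pipe B: V = Q/A = 0.211/0.02688 = 7.85 m/s; Re = 1.521e+05; ε/D = 1.41e-05; Haaland → f = 0.01643; ΔP_B = f(L/D)(ρV²/2) = 1.604e+06 Pa.
ΔP_A/ΔP_B = 9.996e+04/1.604e+06 = 0.0623.

ΔP_A/ΔP_B ≈ 0.0623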